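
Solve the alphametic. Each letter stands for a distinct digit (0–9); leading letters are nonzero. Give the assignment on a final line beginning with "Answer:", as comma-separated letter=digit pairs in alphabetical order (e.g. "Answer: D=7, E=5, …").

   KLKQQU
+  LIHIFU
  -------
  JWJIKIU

Step 1. [J] the sum has 7 digits but both addends have 6; that extra leading digit J is the final carry, namely 1. So J=1.
Step 2. [col 1: U + U ≡ U (mod 10)] in column 1 we have U+U≡U with carry-in 0; given nothing yet and digits 1 already taken and all letters distinct, that pins U to 0. So U=0.
Step 3. [col 2: Q + F ≡ I (mod 10)] several values work for F in column 2 (Q + F ≡ I (mod 10), carry-in 0); try F=9. So F=9.
Step 4. [col 2: Q + F ≡ I (mod 10)] no forcing yet in column 2 (carry-in 0); I=3 is free and consistent — try it. So I=3.
Step 5. [col 2: Q + F ≡ I (mod 10)] column 2: given F=9, I=3, carry-in 0, and digits 0,1,3,9 already taken and all letters distinct, Q+F≡I (mod 10) forces Q=4. So Q=4.
Step 6. [col 3: Q + I ≡ K (mod 10)] from column 3 (Q=4, I=3, carry-in 1, digits 0,1,3,4,9 already taken and all letters distinct): K must equal 8 ⇒ K=8.
Step 7. [col 4: K + H ≡ I (mod 10)] column 4: given K=8, I=3, carry-in 0, and digits 0,1,3,4,8,9 already taken and all letters distinct, K+H≡I (mod 10) forces H=5 ⇒ H=5.
Step 8. [col 5: L + I ≡ J (mod 10)] column 5 reads L+I+carry(1)=J with I=3, J=1; with digits 0,1,3,4,5,8,9 already taken and all letters distinct, the only value for L is 7 ⇒ L=7.
Step 9. [col 6: K + L ≡ W (mod 10)] in column 6 we have K+L≡W with carry-in 1; given K=8, L=7 and digits 0,1,3,4,5,7,8,9 already taken and all letters distinct, that pins W to 6, so W=6.

Answer: F=9, H=5, I=3, J=1, K=8, L=7, Q=4, U=0, W=6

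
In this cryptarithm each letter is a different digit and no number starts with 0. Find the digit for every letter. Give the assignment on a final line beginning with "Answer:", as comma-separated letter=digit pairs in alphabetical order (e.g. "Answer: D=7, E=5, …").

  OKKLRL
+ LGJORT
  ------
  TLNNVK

Step 1. [col 1: L + T ≡ K (mod 10)] column 1 (L + T ≡ K (mod 10), carry-in 0) doesn't pin K yet; pick K=5 and continue ⇒ K=5.
Step 2. [col 1: L + T ≡ K (mod 10)] column 1 (L + T ≡ K (mod 10), carry-in 0) doesn't pin T yet; pick T=8 and continue, so T=8.
Step 3. [col 1: L + T ≡ K (mod 10)] in column 1 we have L+T≡K with carry-in 0; given T=8, K=5 and digits 5,8 already taken and all letters distinct, that pins L to 7 ⇒ L=7.
Step 4. [col 2: R + R ≡ V (mod 10)] no forcing yet in column 2 (carry-in 1); V=3 is free and consistent — try it, so V=3.
Step 5. [col 2: R + R ≡ V (mod 10)] column 2 (R + R ≡ V (mod 10), carry-in 1) doesn't pin R yet; pick R=6 and continue. So R=6.
Step 6. [col 3: L + O ≡ N (mod 10)] column 3 (L + O ≡ N (mod 10), carry-in 1) doesn't pin O yet; pick O=1 and continue, so O=1.
Step 7. [col 3: L + O ≡ N (mod 10)] from column 3 (L=7, O=1, carry-in 1, digits 1,3,5,6,7,8 already taken and all letters distinct): N must equal 9, so N=9.
Step 8. [col 4: K + J ≡ N (mod 10)] in column 4 we have K+J≡N with carry-in 0; given K=5, N=9 and digits 1,3,5,6,7,8,9 already taken and all letters distinct, that pins J to 4 ⇒ J=4.
Step 9. [col 5: K + G ≡ L (mod 10)] column 5: given K=5, L=7, carry-in 0, and digits 1,3,4,5,6,7,8,9 already taken and all letters distinct, K+G≡L (mod 10) forces G=2, so G=2.

Answer: G=2, J=4, K=5, L=7, N=9, O=1, R=6, T=8, V=3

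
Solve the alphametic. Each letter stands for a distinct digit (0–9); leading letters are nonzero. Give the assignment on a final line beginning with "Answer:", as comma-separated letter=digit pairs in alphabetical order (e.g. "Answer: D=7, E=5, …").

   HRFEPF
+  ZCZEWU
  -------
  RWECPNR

Step 1. [col 1: F + U ≡ R (mod 10)] column 1 (F + U ≡ R (mod 10), carry-in 0) doesn't pin F yet; pick F=5 and continue. So F=5.
Step 2. [col 1: F + U ≡ R (mod 10)] no forcing yet in column 1 (carry-in 0); U=6 is free and consistent — try it, so U=6.
Step 3. [col 1: F + U ≡ R (mod 10)] column 1 reads F+U+carry(0)=R with F=5, U=6; with digits 5,6 already taken and all letters distinct, the only value for R is 1. So R=1.
Step 4. [col 2: P + W ≡ N (mod 10)] several values work for P in column 2 (P + W ≡ N (mod 10), carry-in 1); try P=8 ⇒ P=8.
Step 5. [col 2: P + W ≡ N (mod 10)] no forcing yet in column 2 (carry-in 1); N=9 is free and consistent — try it. So N=9.
Step 6. [col 2: P + W ≡ N (mod 10)] column 2 reads P+W+carry(1)=N with P=8, N=9; with digits 1,5,6,8,9 already taken and all letters distinct, the only value for W is 0. So W=0.
Step 7. [col 3: E + E ≡ P (mod 10)] column 3: given P=8, carry-in 0, and digits 0,1,5,6,8,9 already taken and all letters distinct, E+E≡P (mod 10) forces E=4 ⇒ E=4.
Step 8. [col 4: F + Z ≡ C (mod 10)] several values work for C in column 4 (F + Z ≡ C (mod 10), carry-in 0); try C=2. So C=2.
Step 9. [col 4: F + Z ≡ C (mod 10)] column 4: given F=5, C=2, carry-in 0, and digits 0,1,2,4,5,6,8,9 already taken and all letters distinct, F+Z≡C (mod 10) forces Z=7. So Z=7.
Step 10. [col 6: H + Z ≡ W (mod 10)] from column 6 (Z=7, W=0, carry-in 0, digits 0,1,2,4,5,6,7,8,9 already taken and all letters distinct): H must equal 3 ⇒ H=3.

Answer: C=2, E=4, F=5, H=3, N=9, P=8, R=1, U=6, W=0, Z=7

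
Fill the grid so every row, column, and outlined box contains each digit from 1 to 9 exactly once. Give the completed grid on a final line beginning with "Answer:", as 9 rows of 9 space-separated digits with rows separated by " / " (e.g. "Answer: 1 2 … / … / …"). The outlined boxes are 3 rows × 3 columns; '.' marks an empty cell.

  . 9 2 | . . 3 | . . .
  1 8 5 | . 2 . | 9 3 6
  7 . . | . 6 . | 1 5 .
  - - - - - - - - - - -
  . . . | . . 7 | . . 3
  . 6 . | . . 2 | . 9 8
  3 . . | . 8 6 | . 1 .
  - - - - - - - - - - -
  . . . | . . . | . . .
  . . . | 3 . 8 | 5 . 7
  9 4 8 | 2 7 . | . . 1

Step 1. [r7c6∈{1,4,5,9}] in col 6, 1 fits only at r7c6 ⇒ r7c6=1.
Step 2. [r1c9∈{4}] nothing but 4 survives at r1c9 ⇒ r1c9=4.
Step 3. [r7c4∈{4,5,6,9}] 6 has one home in col 4: r7c4, so r7c4=6.
Step 4. [r3c3∈{3,4}] box 1 places 4 nowhere but r3c3. So r3c3=4.
Step 5. [r6c9∈{2,5}] 5 has one home in col 9: r6c9. So r6c9=5.
Step 6. [r8c3∈{1,6}] in col 3, 6 fits only at r8c3, so r8c3=6.
Step 7. [r8c1∈{2}] r8c1's peers cover all but 2, so r8c1=2.
Step 8. [r8c8∈{4}] nothing but 4 survives at r8c8 ⇒ r8c8=4.
Step 9. [r7c1∈{5}] r7c1 has the single candidate 5. So r7c1=5.
Step 10. [r4c2∈{1,2,5}] r4c2 is the only open cell in col 2 admitting 5, so r4c2=5.
Step 11. [r5c1∈{4}] r5c1 is down to just 4 ⇒ r5c1=4.
Step 12. [r1c8∈{7,8}] r1c8 is the only open cell in col 8 admitting 7. So r1c8=7.
Step 13. [r7c3∈{3,7}] r7c3 is the only open cell in col 3 admitting 3, so r7c3=3.
Step 14. [r7c8∈{2,8}] 8 has one home in col 8: r7c8, so r7c8=8.
Step 15. [r4c8∈{2,6}] in col 8, 2 fits only at r4c8 ⇒ r4c8=2.
Step 16. [r8c5∈{9}] nothing but 9 survives at r8c5. So r8c5=9.
Step 17. [r3c4∈{8,9}] 8 has one home in row 3: r3c4 ⇒ r3c4=8.
Step 18. [r4c7∈{4,6}] row 4 places 6 nowhere but r4c7 ⇒ r4c7=6.
Step 19. [r6c7∈{4,7}] in col 7, 4 fits only at r6c7. So r6c7=4.
Step 20. [r6c4∈{9}] r6c4 is down to just 9 ⇒ r6c4=9.
Step 21. [r5c5∈{1,3,5}] row 5 places 3 nowhere but r5c5, so r5c5=3.
Step 22. [r1c5∈{1,5}] col 5 places 5 nowhere but r1c5. So r1c5=5.
Step 23. [r4c5∈{1,4}] 1 has one home in col 5: r4c5 ⇒ r4c5=1.
Step 24. [r6c3∈{7}] r6c3 has the single candidate 7 ⇒ r6c3=7.
Step 25. [r7c9∈{2,9}] r7c9 is the only open cell in row 7 admitting 9, so r7c9=9.
Step 26. [r4c4∈{4}] r4c4 is down to just 4. So r4c4=4.
Step 27. [r7c5∈{4}] only 4 remains possible at r7c5, so r7c5=4.
Step 28. [r5c4∈{5}] only 5 remains possible at r5c4. So r5c4=5.
Step 29. [r3c9∈{2}] r3c9 is down to just 2 ⇒ r3c9=2.
Step 30. [r8c2∈{1}] nothing but 1 survives at r8c2, so r8c2=1.
Step 31. [r7c7∈{2}] nothing but 2 survives at r7c7, so r7c7=2.
Step 32. [r5c7∈{7}] nothing but 7 survives at r5c7 ⇒ r5c7=7.
Step 33. [r1c7∈{8}] only 8 remains possible at r1c7, so r1c7=8.
Step 34. [r4c1∈{8}] only 8 remains possible at r4c1. So r4c1=8.
Step 35. [r3c6∈{9}] r3c6 has the single candidate 9, so r3c6=9.
Step 36. [r2c6∈{4}] only 4 remains possible at r2c6 ⇒ r2c6=4.
Step 37. [r5c3∈{1}] nothing but 1 survives at r5c3. So r5c3=1.
Step 38. [r3c2∈{3}] r3c2 is down to just 3. So r3c2=3.
Step 39. [r9c6∈{5}] r9c6 is down to just 5, so r9c6=5.
Step 40. [r7c2∈{7}] r7c2 has the single candidate 7. So r7c2=7.
Step 41. [r9c7∈{3}] nothing but 3 survives at r9c7, so r9c7=3.
Step 42. [r9c8∈{6}] r9c8's peers cover all but 6, so r9c8=6.
Step 43. [r6c2∈{2}] r6c2's peers cover all but 2, so r6c2=2.
Step 44. [r4c3∈{9}] r4c3's peers cover all but 9, so r4c3=9.
Step 45. [r1c4∈{1}] r1c4's peers cover all but 1. So r1c4=1.
Step 46. [r2c4∈{7}] r2c4 has the single candidate 7 ⇒ r2c4=7.
Step 47. [r1c1∈{6}] nothing but 6 survives at r1c1, so r1c1=6.

Answer: 6 9 2 1 5 3 8 7 4 / 1 8 5 7 2 4 9 3 6 / 7 3 4 8 6 9 1 5 2 / 8 5 9 4 1 7 6 2 3 / 4 6 1 5 3 2 7 9 8 / 3 2 7 9 8 6 4 1 5 / 5 7 3 6 4 1 2 8 9 / 2 1 6 3 9 8 5 4 7 / 9 4 8 2 7 5 3 6 1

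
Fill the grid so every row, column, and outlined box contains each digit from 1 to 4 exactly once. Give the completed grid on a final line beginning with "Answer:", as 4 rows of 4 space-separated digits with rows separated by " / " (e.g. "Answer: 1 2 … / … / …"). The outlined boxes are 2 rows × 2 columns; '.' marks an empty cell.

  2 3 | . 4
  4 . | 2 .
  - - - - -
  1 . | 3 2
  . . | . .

Step 1. [r4c3∈{1,4}] in col 3, 4 fits only at r4c3 ⇒ r4c3=4.
Step 2. [r2c2∈{1}] nothing but 1 survives at r2c2 ⇒ r2c2=1.
Step 3. [r3c2∈{4}] r3c2's peers cover all but 4 ⇒ r3c2=4.
Step 4. [r4c4∈{1}] only 1 remains possible at r4c4. So r4c4=1.
Step 5. [r1c3∈{1}] r1c3 is down to just 1. So r1c3=1.
Step 6. [r4c2∈{2}] r4c2 has the single candidate 2 ⇒ r4c2=2.
Step 7. [r4c1∈{3}] only 3 remains possible at r4c1, so r4c1=3.
Step 8. [r2c4∈{3}] r2c4's peers cover all but 3, so r2c4=3.

Answer: 2 3 1 4 / 4 1 2 3 / 1 4 3 2 / 3 2 4 1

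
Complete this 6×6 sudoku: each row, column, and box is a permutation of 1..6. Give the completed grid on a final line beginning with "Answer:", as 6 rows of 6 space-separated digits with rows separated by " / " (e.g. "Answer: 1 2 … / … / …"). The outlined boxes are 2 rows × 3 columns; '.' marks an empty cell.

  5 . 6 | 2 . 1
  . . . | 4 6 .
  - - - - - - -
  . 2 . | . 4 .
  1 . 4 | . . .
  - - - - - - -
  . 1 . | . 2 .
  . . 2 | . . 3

Step 1. [r2c2∈{3}] nothing but 3 survives at r2c2. So r2c2=3.
Step 2. [r3c4∈{1,3,5,6}] across row 3, 1 lands solely at r3c4, so r3c4=1.
Step 3. [r4c4∈{3,5,6}] col 4 places 3 nowhere but r4c4 ⇒ r4c4=3.
Step 4. [r4c5∈{5}] only 5 remains possible at r4c5, so r4c5=5.
Step 5. [r6c2∈{4,5,6}] r6c2 is the only open cell in col 2 admitting 5. So r6c2=5.
Step 6. [r5c6∈{4,5,6}] in col 6, 4 fits only at r5c6, so r5c6=4.
Step 7. [r5c3∈{3}] nothing but 3 survives at r5c3 ⇒ r5c3=3.
Step 8. [r5c1∈{6}] nothing but 6 survives at r5c1, so r5c1=6.
Step 9. [r3c6∈{6}] only 6 remains possible at r3c6, so r3c6=6.
Step 10. [r6c1∈{4}] nothing but 4 survives at r6c1 ⇒ r6c1=4.
Step 11. [r6c5∈{1}] r6c5 is down to just 1 ⇒ r6c5=1.
Step 12. [r4c2∈{6}] nothing but 6 survives at r4c2. So r4c2=6.
Step 13. [r3c1∈{3}] r3c1 is down to just 3 ⇒ r3c1=3.
Step 14. [r4c6∈{2}] only 2 remains possible at r4c6, so r4c6=2.
Step 15. [r6c4∈{6}] only 6 remains possible at r6c4. So r6c4=6.
Step 16. [r2c1∈{2}] r2c1 is down to just 2, so r2c1=2.
Step 17. [r2c6∈{5}] r2c6 is down to just 5 ⇒ r2c6=5.
Step 18. [r1c5∈{3}] only 3 remains possible at r1c5. So r1c5=3.
Step 19. [r2c3∈{1}] r2c3's peers cover all but 1. So r2c3=1.
Step 20. [r3c3∈{5}] only 5 remains possible at r3c3. So r3c3=5.
Step 21. [r5c4∈{5}] r5c4 is down to just 5, so r5c4=5.
Step 22. [r1c2∈{4}] r1c2 has the single candidate 4, so r1c2=4.

Answer: 5 4 6 2 3 1 / 2 3 1 4 6 5 / 3 2 5 1 4 6 / 1 6 4 3 5 2 / 6 1 3 5 2 4 / 4 5 2 6 1 3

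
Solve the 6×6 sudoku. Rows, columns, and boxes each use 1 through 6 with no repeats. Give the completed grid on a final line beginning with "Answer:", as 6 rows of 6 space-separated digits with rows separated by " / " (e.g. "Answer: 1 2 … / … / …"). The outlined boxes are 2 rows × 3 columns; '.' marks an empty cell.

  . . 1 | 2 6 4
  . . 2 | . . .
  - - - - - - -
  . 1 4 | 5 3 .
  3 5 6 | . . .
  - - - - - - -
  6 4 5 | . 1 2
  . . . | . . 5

Step 1. [r2c6∈{1,3}] r2c6 is the only open cell in col 6 admitting 3 ⇒ r2c6=3.
Step 2. [r6c3∈{3}] only 3 remains possible at r6c3. So r6c3=3.
Step 3. [r6c5∈{4}] r6c5's peers cover all but 4 ⇒ r6c5=4.
Step 4. [r3c1∈{2}] r3c1 is down to just 2, so r3c1=2.
Step 5. [r1c1∈{5}] only 5 remains possible at r1c1 ⇒ r1c1=5.
Step 6. [r4c6∈{1}] nothing but 1 survives at r4c6 ⇒ r4c6=1.
Step 7. [r4c5∈{2}] nothing but 2 survives at r4c5 ⇒ r4c5=2.
Step 8. [r2c4∈{1}] r2c4's peers cover all but 1, so r2c4=1.
Step 9. [r6c2∈{2}] r6c2's peers cover all but 2. So r6c2=2.
Step 10. [r2c5∈{5}] nothing but 5 survives at r2c5, so r2c5=5.
Step 11. [r3c6∈{6}] only 6 remains possible at r3c6 ⇒ r3c6=6.
Step 12. [r1c2∈{3}] nothing but 3 survives at r1c2. So r1c2=3.
Step 13. [r6c4∈{6}] r6c4 has the single candidate 6 ⇒ r6c4=6.
Step 14. [r2c2∈{6}] r2c2 is down to just 6 ⇒ r2c2=6.
Step 15. [r2c1∈{4}] r2c1's peers cover all but 4 ⇒ r2c1=4.
Step 16. [r5c4∈{3}] r5c4's peers cover all but 3, so r5c4=3.
Step 17. [r4c4∈{4}] nothing but 4 survives at r4c4 ⇒ r4c4=4.
Step 18. [r6c1∈{1}] nothing but 1 survives at r6c1. So r6c1=1.

Answer: 5 3 1 2 6 4 / 4 6 2 1 5 3 / 2 1 4 5 3 6 / 3 5 6 4 2 1 / 6 4 5 3 1 2 / 1 2 3 6 4 5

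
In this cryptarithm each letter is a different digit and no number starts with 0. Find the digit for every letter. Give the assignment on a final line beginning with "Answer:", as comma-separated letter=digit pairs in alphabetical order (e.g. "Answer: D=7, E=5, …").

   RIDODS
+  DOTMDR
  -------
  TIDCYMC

Step 1. [col 1: S + R ≡ C (mod 10)] several values work for R in column 1 (S + R ≡ C (mod 10), carry-in 0); try R=4. So R=4.
Step 2. [col 1: S + R ≡ C (mod 10)] C=0 is one option consistent with column 1 (S + R ≡ C (mod 10), carry-in 0) — take it, so C=0.
Step 3. [col 1: S + R ≡ C (mod 10)] in column 1 we have S+R≡C with carry-in 0; given R=4, C=0 and digits 0,4 already taken and all letters distinct, that pins S to 6, so S=6.
Step 4. [T] T is the leading digit of a 7-digit sum of two 6-digit numbers; the final carry is exactly 1, so T=1.
Step 5. [col 2: D + D ≡ M (mod 10)] no forcing yet in column 2 (carry-in 1); D=8 is free and consistent — try it. So D=8.
Step 6. [col 2: D + D ≡ M (mod 10)] in column 2 we have D+D≡M with carry-in 1; given D=8 and digits 0,1,4,6,8 already taken and all letters distinct, that pins M to 7, so M=7.
Step 7. [col 3: O + M ≡ Y (mod 10)] in column 3 we have O+M≡Y with carry-in 1; given M=7 and digits 0,1,4,6,7,8 already taken and all letters distinct, that pins O to 5, so O=5.
Step 8. [col 3: O + M ≡ Y (mod 10)] in column 3 we have O+M≡Y with carry-in 1; given O=5, M=7 and digits 0,1,4,5,6,7,8 already taken and all letters distinct, that pins Y to 3. So Y=3.
Step 9. [col 5: I + O ≡ D (mod 10)] column 5: given O=5, D=8, carry-in 1, and digits 0,1,3,4,5,6,7,8 already taken and all letters distinct, I+O≡D (mod 10) forces I=2. So I=2.

Answer: C=0, D=8, I=2, M=7, O=5, R=4, S=6, T=1, Y=3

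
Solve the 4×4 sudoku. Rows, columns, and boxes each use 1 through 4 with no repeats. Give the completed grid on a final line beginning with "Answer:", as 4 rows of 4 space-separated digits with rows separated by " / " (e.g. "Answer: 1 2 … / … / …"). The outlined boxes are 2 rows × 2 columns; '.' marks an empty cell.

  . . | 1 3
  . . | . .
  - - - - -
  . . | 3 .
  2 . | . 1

Step 1. [r1c1∈{4}] only 4 remains possible at r1c1 ⇒ r1c1=4.
Step 2. [r4c3∈{4}] only 4 remains possible at r4c3, so r4c3=4.
Step 3. [r2c1∈{1,3}] across col 1, 3 lands solely at r2c1, so r2c1=3.
Step 4. [r2c2∈{1,2}] in row 2, 1 fits only at r2c2 ⇒ r2c2=1.
Step 5. [r3c4∈{2}] r3c4's peers cover all but 2, so r3c4=2.
Step 6. [r2c3∈{2}] nothing but 2 survives at r2c3, so r2c3=2.
Step 7. [r2c4∈{4}] r2c4's peers cover all but 4. So r2c4=4.
Step 8. [r3c1∈{1}] nothing but 1 survives at r3c1. So r3c1=1.
Step 9. [r4c2∈{3}] nothing but 3 survives at r4c2 ⇒ r4c2=3.
Step 10. [r1c2∈{2}] r1c2 is down to just 2, so r1c2=2.
Step 11. [r3c2∈{4}] r3c2 is down to just 4. So r3c2=4.

Answer: 4 2 1 3 / 3 1 2 4 / 1 4 3 2 / 2 3 4 1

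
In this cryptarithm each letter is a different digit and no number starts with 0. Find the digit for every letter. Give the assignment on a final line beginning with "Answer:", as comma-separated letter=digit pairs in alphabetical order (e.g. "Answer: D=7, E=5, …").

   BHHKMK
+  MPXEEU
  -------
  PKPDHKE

Step 1. [col 1: K + U ≡ E (mod 10)] several values work for U in column 1 (K + U ≡ E (mod 10), carry-in 0); try U=2. So U=2.
Step 2. [col 1: K + U ≡ E (mod 10)] E=5 is one option consistent with column 1 (K + U ≡ E (mod 10), carry-in 0) — take it. So E=5.
Step 3. [col 1: K + U ≡ E (mod 10)] from column 1 (U=2, E=5, carry-in 0, digits 2,5 already taken and all letters distinct): K must equal 3, so K=3.
Step 4. [P] the sum has 7 digits but both addends have 6; that extra leading digit P is the final carry, namely 1 ⇒ P=1.
Step 5. [col 2: M + E ≡ K (mod 10)] from column 2 (E=5, K=3, carry-in 0, digits 1,2,3,5 already taken and all letters distinct): M must equal 8 ⇒ M=8.
Step 6. [col 3: K + E ≡ H (mod 10)] from column 3 (K=3, E=5, carry-in 1, digits 1,2,3,5,8 already taken and all letters distinct): H must equal 9 ⇒ H=9.
Step 7. [col 4: H + X ≡ D (mod 10)] in column 4 we have H+X≡D with carry-in 0; given H=9 and digits 1,2,3,5,8,9 already taken and all letters distinct, that pins D to 6 ⇒ D=6.
Step 8. [col 4: H + X ≡ D (mod 10)] column 4 reads H+X+carry(0)=D with H=9, D=6; with digits 1,2,3,5,6,8,9 already taken and all letters distinct, the only value for X is 7, so X=7.
Step 9. [col 6: B + M ≡ K (mod 10)] from column 6 (M=8, K=3, carry-in 1, digits 1,2,3,5,6,7,8,9 already taken and all letters distinct): B must equal 4, so B=4.

Answer: B=4, D=6, E=5, H=9, K=3, M=8, P=1, U=2, X=7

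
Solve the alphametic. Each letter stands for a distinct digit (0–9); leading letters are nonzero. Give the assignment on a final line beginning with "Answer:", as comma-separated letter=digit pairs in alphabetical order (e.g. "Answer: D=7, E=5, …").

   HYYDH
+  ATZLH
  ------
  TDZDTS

Step 1. [col 1: H + H ≡ S (mod 10)] no forcing yet in column 1 (carry-in 0); H=9 is free and consistent — try it ⇒ H=9.
Step 2. [T] the sum has 6 digits but both addends have 5; that extra leading digit T is the final carry, namely 1. So T=1.
Step 3. [col 1: H + H ≡ S (mod 10)] in column 1 we have H+H≡S with carry-in 0; given H=9 and digits 1,9 already taken and all letters distinct, that pins S to 8. So S=8.
Step 4. [col 2: D + L ≡ T (mod 10)] no forcing yet in column 2 (carry-in 1); D=6 is free and consistent — try it. So D=6.
Step 5. [col 2: D + L ≡ T (mod 10)] from column 2 (D=6, T=1, carry-in 1, digits 1,6,8,9 already taken and all letters distinct): L must equal 4 ⇒ L=4.
Step 6. [col 3: Y + Z ≡ D (mod 10)] no forcing yet in column 3 (carry-in 1); Y=2 is free and consistent — try it. So Y=2.
Step 7. [col 3: Y + Z ≡ D (mod 10)] column 3 reads Y+Z+carry(1)=D with Y=2, D=6; with digits 1,2,4,6,8,9 already taken and all letters distinct, the only value for Z is 3 ⇒ Z=3.
Step 8. [col 5: H + A ≡ D (mod 10)] from column 5 (H=9, D=6, carry-in 0, digits 1,2,3,4,6,8,9 already taken and all letters distinct): A must equal 7 ⇒ A=7.

Answer: A=7, D=6, H=9, L=4, S=8, T=1, Y=2, Z=3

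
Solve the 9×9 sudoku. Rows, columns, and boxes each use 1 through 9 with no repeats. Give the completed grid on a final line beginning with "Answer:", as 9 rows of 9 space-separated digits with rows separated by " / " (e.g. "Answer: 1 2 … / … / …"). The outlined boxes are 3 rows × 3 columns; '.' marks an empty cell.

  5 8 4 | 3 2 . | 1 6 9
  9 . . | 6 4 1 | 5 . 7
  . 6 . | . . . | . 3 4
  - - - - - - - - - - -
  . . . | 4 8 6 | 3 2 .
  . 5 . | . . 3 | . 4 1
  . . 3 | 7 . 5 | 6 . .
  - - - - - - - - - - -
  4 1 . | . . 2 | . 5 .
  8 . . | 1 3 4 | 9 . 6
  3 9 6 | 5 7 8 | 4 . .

Step 1. [r7c3∈{7}] only 7 remains possible at r7c3 ⇒ r7c3=7.
Step 2. [r5c5∈{9}] only 9 remains possible at r5c5, so r5c5=9.
Step 3. [r3c1∈{1,2,7}] in box 1, 7 fits only at r3c1, so r3c1=7.
Step 4. [r2c3∈{2}] r2c3 is down to just 2, so r2c3=2.
Step 5. [r6c9∈{8}] r6c9 has the single candidate 8 ⇒ r6c9=8.
Step 6. [r3c4∈{8,9}] r3c4 is the only open cell in col 4 admitting 8, so r3c4=8.
Step 7. [r4c1∈{1}] r4c1 has the single candidate 1. So r4c1=1.
Step 8. [r6c1∈{2}] r6c1's peers cover all but 2, so r6c1=2.
Step 9. [r8c2∈{2}] only 2 remains possible at r8c2, so r8c2=2.
Step 10. [r5c1∈{6}] r5c1 has the single candidate 6, so r5c1=6.
Step 11. [r8c8∈{7}] r8c8 has the single candidate 7. So r8c8=7.
Step 12. [r4c2∈{7}] r4c2's peers cover all but 7, so r4c2=7.
Step 13. [r7c7∈{8}] r7c7 is down to just 8, so r7c7=8.
Step 14. [r4c9∈{5}] r4c9's peers cover all but 5, so r4c9=5.
Step 15. [r7c4∈{9}] r7c4 is down to just 9 ⇒ r7c4=9.
Step 16. [r6c8∈{9}] only 9 remains possible at r6c8, so r6c8=9.
Step 17. [r5c3∈{8}] nothing but 8 survives at r5c3 ⇒ r5c3=8.
Step 18. [r7c9∈{3}] r7c9's peers cover all but 3 ⇒ r7c9=3.
Step 19. [r3c6∈{9}] r3c6's peers cover all but 9. So r3c6=9.
Step 20. [r3c5∈{5}] r3c5 has the single candidate 5. So r3c5=5.
Step 21. [r5c7∈{7}] r5c7 has the single candidate 7. So r5c7=7.
Step 22. [r3c3∈{1}] r3c3 has the single candidate 1, so r3c3=1.
Step 23. [r6c5∈{1}] nothing but 1 survives at r6c5 ⇒ r6c5=1.
Step 24. [r3c7∈{2}] r3c7 is down to just 2, so r3c7=2.
Step 25. [r1c6∈{7}] r1c6 has the single candidate 7 ⇒ r1c6=7.
Step 26. [r9c8∈{1}] r9c8 has the single candidate 1 ⇒ r9c8=1.
Step 27. [r6c2∈{4}] r6c2 has the single candidate 4 ⇒ r6c2=4.
Step 28. [r2c8∈{8}] only 8 remains possible at r2c8. So r2c8=8.
Step 29. [r8c3∈{5}] only 5 remains possible at r8c3, so r8c3=5.
Step 30. [r4c3∈{9}] only 9 remains possible at r4c3. So r4c3=9.
Step 31. [r2c2∈{3}] r2c2's peers cover all but 3, so r2c2=3.
Step 32. [r5c4∈{2}] only 2 remains possible at r5c4 ⇒ r5c4=2.
Step 33. [r7c5∈{6}] r7c5's peers cover all but 6 ⇒ r7c5=6.
Step 34. [r9c9∈{2}] r9c9 has the single candidate 2. So r9c9=2.

Answer: 5 8 4 3 2 7 1 6 9 / 9 3 2 6 4 1 5 8 7 / 7 6 1 8 5 9 2 3 4 / 1 7 9 4 8 6 3 2 5 / 6 5 8 2 9 3 7 4 1 / 2 4 3 7 1 5 6 9 8 / 4 1 7 9 6 2 8 5 3 / 8 2 5 1 3 4 9 7 6 / 3 9 6 5 7 8 4 1 2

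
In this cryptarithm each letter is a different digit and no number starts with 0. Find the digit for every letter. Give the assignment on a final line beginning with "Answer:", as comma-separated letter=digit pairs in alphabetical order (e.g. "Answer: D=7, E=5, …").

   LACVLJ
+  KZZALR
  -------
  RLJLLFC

Step 1. [col 1: J + R ≡ C (mod 10)] no forcing yet in column 1 (carry-in 0); C=3 is free and consistent — try it ⇒ C=3.
Step 2. [col 1: J + R ≡ C (mod 10)] several values work for R in column 1 (J + R ≡ C (mod 10), carry-in 0); try R=1. So R=1.
Step 3. [col 1: J + R ≡ C (mod 10)] in column 1 we have J+R≡C with carry-in 0; given R=1, C=3 and digits 1,3 already taken and all letters distinct, that pins J to 2, so J=2.
Step 4. [col 2: L + L ≡ F (mod 10)] no forcing yet in column 2 (carry-in 0); L=8 is free and consistent — try it ⇒ L=8.
Step 5. [col 2: L + L ≡ F (mod 10)] in column 2 we have L+L≡F with carry-in 0; given L=8 and digits 1,2,3,8 already taken and all letters distinct, that pins F to 6. So F=6.
Step 6. [col 3: V + A ≡ L (mod 10)] several values work for V in column 3 (V + A ≡ L (mod 10), carry-in 1); try V=0 ⇒ V=0.
Step 7. [col 3: V + A ≡ L (mod 10)] from column 3 (V=0, L=8, carry-in 1, digits 0,1,2,3,6,8 already taken and all letters distinct): A must equal 7 ⇒ A=7.
Step 8. [col 4: C + Z ≡ L (mod 10)] in column 4 we have C+Z≡L with carry-in 0; given C=3, L=8 and digits 0,1,2,3,6,7,8 already taken and all letters distinct, that pins Z to 5 ⇒ Z=5.
Step 9. [col 6: L + K ≡ L (mod 10)] column 6: given L=8, carry-in 1, and digits 0,1,2,3,5,6,7,8 already taken and all letters distinct, L+K≡L (mod 10) forces K=9 ⇒ K=9.

Answer: A=7, C=3, F=6, J=2, K=9, L=8, R=1, V=0, Z=5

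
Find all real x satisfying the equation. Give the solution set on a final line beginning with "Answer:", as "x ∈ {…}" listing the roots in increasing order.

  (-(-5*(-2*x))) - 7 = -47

Step 1. [(-(-5*(-2*x))) - 7 = -47] peel the -7: add 7 from each side, so sub: -(-5*(-2*x)) = -40.
Step 2. [-(-5*(-2*x)) = -40] flip signs both sides, so neg: -5*(-2*x) = 40.
Step 3. [-5*(-2*x) = 40] divide by the outer -5 ⇒ div: -2*x = -8.
Step 4. [-2*x = -8] divide by the outer -2 ⇒ div: x = 4.

Answer: x ∈ {4}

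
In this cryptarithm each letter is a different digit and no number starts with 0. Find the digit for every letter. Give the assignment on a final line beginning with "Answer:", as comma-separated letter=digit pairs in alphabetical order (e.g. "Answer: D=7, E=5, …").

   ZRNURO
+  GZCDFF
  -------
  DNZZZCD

Step 1. [col 1: O + F ≡ D (mod 10)] O=5 is one option consistent with column 1 (O + F ≡ D (mod 10), carry-in 0) — take it ⇒ O=5.
Step 2. [col 1: O + F ≡ D (mod 10)] D=1 is one option consistent with column 1 (O + F ≡ D (mod 10), carry-in 0) — take it, so D=1.
Step 3. [col 1: O + F ≡ D (mod 10)] in column 1 we have O+F≡D with carry-in 0; given O=5, D=1 and digits 1,5 already taken and all letters distinct, that pins F to 6. So F=6.
Step 4. [col 2: R + F ≡ C (mod 10)] several values work for C in column 2 (R + F ≡ C (mod 10), carry-in 1); try C=7, so C=7.
Step 5. [col 2: R + F ≡ C (mod 10)] column 2 reads R+F+carry(1)=C with F=6, C=7; with digits 1,5,6,7 already taken and all letters distinct, the only value for R is 0 ⇒ R=0.
Step 6. [col 3: U + D ≡ Z (mod 10)] no forcing yet in column 3 (carry-in 0); Z=9 is free and consistent — try it, so Z=9.
Step 7. [col 3: U + D ≡ Z (mod 10)] column 3 reads U+D+carry(0)=Z with D=1, Z=9; with digits 0,1,5,6,7,9 already taken and all letters distinct, the only value for U is 8. So U=8.
Step 8. [col 4: N + C ≡ Z (mod 10)] column 4 reads N+C+carry(0)=Z with C=7, Z=9; with digits 0,1,5,6,7,8,9 already taken and all letters distinct, the only value for N is 2. So N=2.
Step 9. [col 6: Z + G ≡ N (mod 10)] in column 6 we have Z+G≡N with carry-in 0; given Z=9, N=2 and digits 0,1,2,5,6,7,8,9 already taken and all letters distinct, that pins G to 3, so G=3.

Answer: C=7, D=1, F=6, G=3, N=2, O=5, R=0, U=8, Z=9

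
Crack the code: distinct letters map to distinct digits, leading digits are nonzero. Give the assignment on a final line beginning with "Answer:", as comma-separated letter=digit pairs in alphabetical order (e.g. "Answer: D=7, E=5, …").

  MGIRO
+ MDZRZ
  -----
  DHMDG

Step 1. [col 1: O + Z ≡ G (mod 10)] G=4 is one option consistent with column 1 (O + Z ≡ G (mod 10), carry-in 0) — take it ⇒ G=4.
Step 2. [col 1: O + Z ≡ G (mod 10)] several values work for Z in column 1 (O + Z ≡ G (mod 10), carry-in 0); try Z=8. So Z=8.
Step 3. [col 1: O + Z ≡ G (mod 10)] in column 1 we have O+Z≡G with carry-in 0; given Z=8, G=4 and digits 4,8 already taken and all letters distinct, that pins O to 6, so O=6.
Step 4. [col 2: R + R ≡ D (mod 10)] column 2 (R + R ≡ D (mod 10), carry-in 1) doesn't pin R yet; pick R=7 and continue, so R=7.
Step 5. [col 2: R + R ≡ D (mod 10)] in column 2 we have R+R≡D with carry-in 1; given R=7 and digits 4,6,7,8 already taken and all letters distinct, that pins D to 5 ⇒ D=5.
Step 6. [col 3: I + Z ≡ M (mod 10)] several values work for I in column 3 (I + Z ≡ M (mod 10), carry-in 1); try I=3, so I=3.
Step 7. [col 3: I + Z ≡ M (mod 10)] column 3 reads I+Z+carry(1)=M with I=3, Z=8; with digits 3,4,5,6,7,8 already taken and all letters distinct, the only value for M is 2 ⇒ M=2.
Step 8. [col 4: G + D ≡ H (mod 10)] column 4: given G=4, D=5, carry-in 1, and digits 2,3,4,5,6,7,8 already taken and all letters distinct, G+D≡H (mod 10) forces H=0. So H=0.

Answer: D=5, G=4, H=0, I=3, M=2, O=6, R=7, Z=8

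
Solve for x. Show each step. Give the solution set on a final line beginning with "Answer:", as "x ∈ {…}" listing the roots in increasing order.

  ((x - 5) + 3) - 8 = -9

Step 1. [((x - 5) + 3) - 8 = -9] 8 comes off first (add 8). So sub: (x - 5) + 3 = -1.
Step 2. [(x - 5) + 3 = -1] 3 comes off first (subtract 3), so sub: x - 5 = -4.
Step 3. [x - 5 = -4] peel the -5: add 5 from each side, so sub: x = 1.

Answer: x ∈ {1}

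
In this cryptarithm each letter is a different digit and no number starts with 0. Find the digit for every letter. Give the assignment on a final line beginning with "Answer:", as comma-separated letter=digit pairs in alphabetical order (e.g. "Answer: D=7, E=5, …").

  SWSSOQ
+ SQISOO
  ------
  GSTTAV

Step 1. [col 1: Q + O ≡ V (mod 10)] column 1 (Q + O ≡ V (mod 10), carry-in 0) doesn't pin V yet; pick V=7 and continue ⇒ V=7.
Step 2. [col 1: Q + O ≡ V (mod 10)] several values work for O in column 1 (Q + O ≡ V (mod 10), carry-in 0); try O=6. So O=6.
Step 3. [col 1: Q + O ≡ V (mod 10)] column 1 reads Q+O+carry(0)=V with O=6, V=7; with digits 6,7 already taken and all letters distinct, the only value for Q is 1 ⇒ Q=1.
Step 4. [col 2: O + O ≡ A (mod 10)] in column 2 we have O+O≡A with carry-in 0; given O=6 and digits 1,6,7 already taken and all letters distinct, that pins A to 2 ⇒ A=2.
Step 5. [col 3: S + S ≡ T (mod 10)] column 3 reads S+S+carry(1)=T with nothing yet; with digits 1,2,6,7 already taken and all letters distinct, the only value for T is 9 ⇒ T=9.
Step 6. [col 3: S + S ≡ T (mod 10)] from column 3 (T=9, carry-in 1, digits 1,2,6,7,9 already taken and all letters distinct): S must equal 4. So S=4.
Step 7. [col 4: S + I ≡ T (mod 10)] column 4 reads S+I+carry(0)=T with S=4, T=9; with digits 1,2,4,6,7,9 already taken and all letters distinct, the only value for I is 5. So I=5.
Step 8. [col 5: W + Q ≡ S (mod 10)] from column 5 (Q=1, S=4, carry-in 0, digits 1,2,4,5,6,7,9 already taken and all letters distinct): W must equal 3. So W=3.
Step 9. [col 6: S + S ≡ G (mod 10)] column 6 reads S+S+carry(0)=G with S=4; with digits 1,2,3,4,5,6,7,9 already taken and all letters distinct, the only value for G is 8 ⇒ G=8.

Answer: A=2, G=8, I=5, O=6, Q=1, S=4, T=9, V=7, W=3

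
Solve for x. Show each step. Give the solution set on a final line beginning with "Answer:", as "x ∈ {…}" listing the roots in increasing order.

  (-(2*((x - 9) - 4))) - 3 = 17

Step 1. [(-(2*((x - 9) - 4))) - 3 = 17] -3 is outermost — add 3 both sides, so sub: -(2*((x - 9) - 4)) = 20.
Step 2. [-(2*((x - 9) - 4)) = 20] leading − — multiply by −1 ⇒ neg: 2*((x - 9) - 4) = -20.
Step 3. [2*((x - 9) - 4) = -20] LHS = 2·(…); ÷2 both sides ⇒ div: (x - 9) - 4 = -10.
Step 4. [(x - 9) - 4 = -10] -4 is outermost — add 4 both sides ⇒ sub: x - 9 = -6.
Step 5. [x - 9 = -6] add 9: x sits inside (… - 9). So sub: x = 3.

Answer: x ∈ {3}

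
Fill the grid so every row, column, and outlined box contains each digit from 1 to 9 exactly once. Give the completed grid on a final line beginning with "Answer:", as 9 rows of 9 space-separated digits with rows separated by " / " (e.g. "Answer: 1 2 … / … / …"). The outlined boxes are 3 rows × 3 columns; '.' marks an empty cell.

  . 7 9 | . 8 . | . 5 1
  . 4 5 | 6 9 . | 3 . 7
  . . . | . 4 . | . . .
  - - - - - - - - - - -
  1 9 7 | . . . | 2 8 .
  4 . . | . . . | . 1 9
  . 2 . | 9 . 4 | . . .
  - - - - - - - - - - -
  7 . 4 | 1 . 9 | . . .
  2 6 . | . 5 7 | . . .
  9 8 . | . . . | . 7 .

Step 1. [r3c3∈{1,2,3,6,8}] col 3 places 2 nowhere but r3c3 ⇒ r3c3=2.
Step 2. [r8c8∈{3,4,9}] in col 8, 4 fits only at r8c8, so r8c8=4.
Step 3. [r5c6∈{2,3,5,6,8}] 8 has one home in col 6: r5c6. So r5c6=8.
Step 4. [r6c1∈{3,5,6,8}] across col 1, 5 lands solely at r6c1 ⇒ r6c1=5.
Step 5. [r5c2∈{3}] r5c2 is down to just 3, so r5c2=3.
Step 6. [r4c9∈{3,4,5,6}] row 4 places 4 nowhere but r4c9, so r4c9=4.
Step 7. [r5c7∈{5,6,7}] in box 6, 5 fits only at r5c7, so r5c7=5.
Step 8. [r9c9∈{2,3,5,6}] r9c9 is the only open cell in row 9 admitting 5. So r9c9=5.
Step 9. [r7c9∈{2,3,6,8}] r7c9 is the only open cell in col 9 admitting 2. So r7c9=2.
Step 10. [r7c7∈{6,8}] r7c7 is the only open cell in row 7 admitting 8 ⇒ r7c7=8.
Step 11. [r8c9∈{3}] only 3 remains possible at r8c9, so r8c9=3.
Step 12. [r7c5∈{3,6}] r7c5 is the only open cell in row 7 admitting 3 ⇒ r7c5=3.
Step 13. [r6c9∈{6}] r6c9 is down to just 6 ⇒ r6c9=6.
Step 14. [r4c5∈{6}] only 6 remains possible at r4c5 ⇒ r4c5=6.
Step 15. [r9c5∈{2}] r9c5's peers cover all but 2 ⇒ r9c5=2.
Step 16. [r3c4∈{3,5,7}] 7 has one home in row 3: r3c4 ⇒ r3c4=7.
Step 17. [r3c6∈{1,3,5}] in row 3, 5 fits only at r3c6 ⇒ r3c6=5.
Step 18. [r3c1∈{3,6,8}] in row 3, 3 fits only at r3c1 ⇒ r3c1=3.
Step 19. [r7c8∈{6}] nothing but 6 survives at r7c8. So r7c8=6.
Step 20. [r4c6∈{3}] only 3 remains possible at r4c6 ⇒ r4c6=3.
Step 21. [r3c7∈{6,9}] across row 3, 6 lands solely at r3c7. So r3c7=6.
Step 22. [r1c6∈{2}] r1c6's peers cover all but 2 ⇒ r1c6=2.
Step 23. [r8c3∈{1}] r8c3 has the single candidate 1. So r8c3=1.
Step 24. [r6c7∈{7}] nothing but 7 survives at r6c7, so r6c7=7.
Step 25. [r5c4∈{2}] nothing but 2 survives at r5c4, so r5c4=2.
Step 26. [r3c9∈{8}] r3c9's peers cover all but 8, so r3c9=8.
Step 27. [r3c8∈{9}] r3c8 has the single candidate 9, so r3c8=9.
Step 28. [r1c4∈{3}] r1c4 has the single candidate 3, so r1c4=3.
Step 29. [r9c7∈{1}] r9c7 is down to just 1, so r9c7=1.
Step 30. [r9c6∈{6}] only 6 remains possible at r9c6. So r9c6=6.
Step 31. [r2c1∈{8}] r2c1 has the single candidate 8 ⇒ r2c1=8.
Step 32. [r5c3∈{6}] nothing but 6 survives at r5c3 ⇒ r5c3=6.
Step 33. [r6c8∈{3}] only 3 remains possible at r6c8 ⇒ r6c8=3.
Step 34. [r2c6∈{1}] r2c6's peers cover all but 1 ⇒ r2c6=1.
Step 35. [r1c7∈{4}] r1c7 has the single candidate 4, so r1c7=4.
Step 36. [r9c3∈{3}] only 3 remains possible at r9c3, so r9c3=3.
Step 37. [r9c4∈{4}] nothing but 4 survives at r9c4, so r9c4=4.
Step 38. [r5c5∈{7}] r5c5 is down to just 7, so r5c5=7.
Step 39. [r6c5∈{1}] nothing but 1 survives at r6c5 ⇒ r6c5=1.
Step 40. [r7c2∈{5}] r7c2's peers cover all but 5 ⇒ r7c2=5.
Step 41. [r8c7∈{9}] r8c7 is down to just 9, so r8c7=9.
Step 42. [r3c2∈{1}] nothing but 1 survives at r3c2. So r3c2=1.
Step 43. [r2c8∈{2}] r2c8's peers cover all but 2 ⇒ r2c8=2.
Step 44. [r8c4∈{8}] nothing but 8 survives at r8c4, so r8c4=8.
Step 45. [r1c1∈{6}] r1c1 is down to just 6, so r1c1=6.
Step 46. [r6c3∈{8}] r6c3 is down to just 8 ⇒ r6c3=8.
Step 47. [r4c4∈{5}] r4c4 is down to just 5, so r4c4=5.

Answer: 6 7 9 3 8 2 4 5 1 / 8 4 5 6 9 1 3 2 7 / 3 1 2 7 4 5 6 9 8 / 1 9 7 5 6 3 2 8 4 / 4 3 6 2 7 8 5 1 9 / 5 2 8 9 1 4 7 3 6 / 7 5 4 1 3 9 8 6 2 / 2 6 1 8 5 7 9 4 3 / 9 8 3 4 2 6 1 7 5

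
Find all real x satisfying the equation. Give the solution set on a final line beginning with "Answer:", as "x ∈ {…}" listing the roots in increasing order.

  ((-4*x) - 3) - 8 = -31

Step 1. [((-4*x) - 3) - 8 = -31] add 8: x sits inside (… - 8) ⇒ sub: (-4*x) - 3 = -23.
Step 2. [(-4*x) - 3 = -23] the outer -3 inverts by adding 3. So sub: -4*x = -20.
Step 3. [-4*x = -20] leading coefficient -4: divide by -4 ⇒ div: x = 5.

Answer: x ∈ {5}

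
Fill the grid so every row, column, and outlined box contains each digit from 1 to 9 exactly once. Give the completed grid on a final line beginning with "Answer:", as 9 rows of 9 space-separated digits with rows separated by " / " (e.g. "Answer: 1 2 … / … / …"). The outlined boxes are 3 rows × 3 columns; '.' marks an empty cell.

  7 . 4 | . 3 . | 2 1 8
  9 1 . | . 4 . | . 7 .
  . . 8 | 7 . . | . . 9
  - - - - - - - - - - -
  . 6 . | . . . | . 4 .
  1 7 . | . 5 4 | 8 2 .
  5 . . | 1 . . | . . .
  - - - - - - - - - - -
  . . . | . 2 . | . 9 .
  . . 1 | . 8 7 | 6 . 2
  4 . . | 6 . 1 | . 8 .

Step 1. [r8c1∈{3}] r8c1 is down to just 3. So r8c1=3.
Step 2. [r1c2∈{5}] only 5 remains possible at r1c2 ⇒ r1c2=5.
Step 3. [r7c9∈{1,3,4,5,7}] col 9 places 4 nowhere but r7c9 ⇒ r7c9=4.
Step 4. [r1c6∈{6,9}] across row 1, 6 lands solely at r1c6 ⇒ r1c6=6.
Step 5. [r8c8∈{5}] r8c8 has the single candidate 5, so r8c8=5.
Step 6. [r9c5∈{9}] r9c5's peers cover all but 9 ⇒ r9c5=9.
Step 7. [r5c9∈{3,6}] row 5 places 6 nowhere but r5c9 ⇒ r5c9=6.
Step 8. [r6c8∈{3}] r6c8's peers cover all but 3, so r6c8=3.
Step 9. [r6c9∈{7}] nothing but 7 survives at r6c9, so r6c9=7.
Step 10. [r6c7∈{9}] only 9 remains possible at r6c7 ⇒ r6c7=9.
Step 11. [r4c6∈{2,3,8,9}] 9 has one home in col 6: r4c6, so r4c6=9.
Step 12. [r6c3∈{2}] r6c3 has the single candidate 2 ⇒ r6c3=2.
Step 13. [r3c1∈{2,6}] col 1 places 2 nowhere but r3c1. So r3c1=2.
Step 14. [r3c6∈{5}] r3c6's peers cover all but 5 ⇒ r3c6=5.
Step 15. [r4c1∈{8}] r4c1 is down to just 8, so r4c1=8.
Step 16. [r9c9∈{3}] r9c9 has the single candidate 3 ⇒ r9c9=3.
Step 17. [r4c3∈{3}] r4c3's peers cover all but 3, so r4c3=3.
Step 18. [r9c3∈{5,7}] across row 9, 5 lands solely at r9c3. So r9c3=5.
Step 19. [r7c3∈{6,7}] 7 has one home in col 3: r7c3. So r7c3=7.
Step 20. [r2c9∈{5}] r2c9 is down to just 5. So r2c9=5.
Step 21. [r2c6∈{2,8}] in col 6, 2 fits only at r2c6 ⇒ r2c6=2.
Step 22. [r7c4∈{3,5}] across row 7, 5 lands solely at r7c4 ⇒ r7c4=5.
Step 23. [r2c7∈{3}] nothing but 3 survives at r2c7. So r2c7=3.
Step 24. [r4c7∈{1,5}] in row 4, 5 fits only at r4c7, so r4c7=5.
Step 25. [r7c1∈{6}] r7c1's peers cover all but 6 ⇒ r7c1=6.
Step 26. [r9c2∈{2}] r9c2 is down to just 2 ⇒ r9c2=2.
Step 27. [r3c5∈{1}] r3c5 has the single candidate 1. So r3c5=1.
Step 28. [r5c4∈{3}] r5c4's peers cover all but 3, so r5c4=3.
Step 29. [r3c7∈{4}] r3c7 is down to just 4 ⇒ r3c7=4.
Step 30. [r2c4∈{8}] nothing but 8 survives at r2c4, so r2c4=8.
Step 31. [r7c7∈{1}] r7c7's peers cover all but 1 ⇒ r7c7=1.
Step 32. [r5c3∈{9}] r5c3 is down to just 9 ⇒ r5c3=9.
Step 33. [r1c4∈{9}] r1c4 has the single candidate 9 ⇒ r1c4=9.
Step 34. [r9c7∈{7}] r9c7 is down to just 7 ⇒ r9c7=7.
Step 35. [r4c9∈{1}] r4c9's peers cover all but 1, so r4c9=1.
Step 36. [r4c5∈{7}] r4c5's peers cover all but 7 ⇒ r4c5=7.
Step 37. [r8c4∈{4}] r8c4's peers cover all but 4. So r8c4=4.
Step 38. [r6c6∈{8}] r6c6 has the single candidate 8 ⇒ r6c6=8.
Step 39. [r7c6∈{3}] r7c6's peers cover all but 3 ⇒ r7c6=3.
Step 40. [r6c5∈{6}] only 6 remains possible at r6c5. So r6c5=6.
Step 41. [r2c3∈{6}] r2c3 has the single candidate 6, so r2c3=6.
Step 42. [r8c2∈{9}] nothing but 9 survives at r8c2 ⇒ r8c2=9.
Step 43. [r7c2∈{8}] only 8 remains possible at r7c2. So r7c2=8.
Step 44. [r3c2∈{3}] r3c2's peers cover all but 3. So r3c2=3.
Step 45. [r6c2∈{4}] r6c2 is down to just 4 ⇒ r6c2=4.
Step 46. [r4c4∈{2}] r4c4's peers cover all but 2, so r4c4=2.
Step 47. [r3c8∈{6}] r3c8's peers cover all but 6 ⇒ r3c8=6.

Answer: 7 5 4 9 3 6 2 1 8 / 9 1 6 8 4 2 3 7 5 / 2 3 8 7 1 5 4 6 9 / 8 6 3 2 7 9 5 4 1 / 1 7 9 3 5 4 8 2 6 / 5 4 2 1 6 8 9 3 7 / 6 8 7 5 2 3 1 9 4 / 3 9 1 4 8 7 6 5 2 / 4 2 5 6 9 1 7 8 3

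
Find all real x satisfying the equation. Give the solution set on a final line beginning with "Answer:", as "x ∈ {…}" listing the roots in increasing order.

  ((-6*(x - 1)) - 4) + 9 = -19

Step 1. [((-6*(x - 1)) - 4) + 9 = -19] peel the +9: subtract 9 from each side, so sub: (-6*(x - 1)) - 4 = -28.
Step 2. [(-6*(x - 1)) - 4 = -28] 4 comes off first (add 4), so sub: -6*(x - 1) = -24.
Step 3. [-6*(x - 1) = -24] -6 out front; divide by -6. So div: x - 1 = 4.
Step 4. [x - 1 = 4] add 1: x sits inside (… - 1) ⇒ sub: x = 5.

Answer: x ∈ {5}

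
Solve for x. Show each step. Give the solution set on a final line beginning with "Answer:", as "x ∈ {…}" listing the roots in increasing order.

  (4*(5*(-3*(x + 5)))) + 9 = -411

Step 1. [(4*(5*(-3*(x + 5)))) + 9 = -411] peel the +9: subtract 9 from each side ⇒ sub: 4*(5*(-3*(x + 5))) = -420.
Step 2. [4*(5*(-3*(x + 5))) = -420] LHS = 4·(…); ÷4 both sides. So div: 5*(-3*(x + 5)) = -105.
Step 3. [5*(-3*(x + 5)) = -105] divide by the outer 5 ⇒ div: -3*(x + 5) = -21.
Step 4. [-3*(x + 5) = -21] divide by the outer -3, so div: x + 5 = 7.
Step 5. [x + 5 = 7] subtract 5: x sits inside (… + 5) ⇒ sub: x = 2.

Answer: x ∈ {2}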